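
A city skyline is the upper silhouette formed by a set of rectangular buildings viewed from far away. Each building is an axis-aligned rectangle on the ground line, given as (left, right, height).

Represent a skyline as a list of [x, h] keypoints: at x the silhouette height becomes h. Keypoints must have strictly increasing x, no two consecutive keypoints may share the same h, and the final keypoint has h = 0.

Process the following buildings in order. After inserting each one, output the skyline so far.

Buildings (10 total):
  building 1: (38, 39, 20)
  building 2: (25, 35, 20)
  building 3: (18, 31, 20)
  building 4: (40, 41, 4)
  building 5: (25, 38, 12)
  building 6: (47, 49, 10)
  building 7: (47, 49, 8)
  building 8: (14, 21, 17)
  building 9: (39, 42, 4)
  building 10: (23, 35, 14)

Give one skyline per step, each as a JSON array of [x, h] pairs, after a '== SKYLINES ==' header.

== SKYLINES ==
[[38,20],[39,0]]
[[25,20],[35,0],[38,20],[39,0]]
[[18,20],[35,0],[38,20],[39,0]]
[[18,20],[35,0],[38,20],[39,0],[40,4],[41,0]]
[[18,20],[35,12],[38,20],[39,0],[40,4],[41,0]]
[[18,20],[35,12],[38,20],[39,0],[40,4],[41,0],[47,10],[49,0]]
[[18,20],[35,12],[38,20],[39,0],[40,4],[41,0],[47,10],[49,0]]
[[14,17],[18,20],[35,12],[38,20],[39,0],[40,4],[41,0],[47,10],[49,0]]
[[14,17],[18,20],[35,12],[38,20],[39,4],[42,0],[47,10],[49,0]]
[[14,17],[18,20],[35,12],[38,20],[39,4],[42,0],[47,10],[49,0]]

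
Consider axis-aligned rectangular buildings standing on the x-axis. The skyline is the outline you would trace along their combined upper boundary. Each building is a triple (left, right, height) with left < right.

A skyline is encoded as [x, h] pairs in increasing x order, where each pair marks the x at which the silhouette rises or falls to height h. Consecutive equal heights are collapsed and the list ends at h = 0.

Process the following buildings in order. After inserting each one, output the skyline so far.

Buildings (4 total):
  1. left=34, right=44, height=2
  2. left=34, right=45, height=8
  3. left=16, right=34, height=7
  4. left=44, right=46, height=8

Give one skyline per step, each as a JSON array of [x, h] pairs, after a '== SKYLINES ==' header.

== SKYLINES ==
[[34,2],[44,0]]
[[34,8],[45,0]]
[[16,7],[34,8],[45,0]]
[[16,7],[34,8],[46,0]]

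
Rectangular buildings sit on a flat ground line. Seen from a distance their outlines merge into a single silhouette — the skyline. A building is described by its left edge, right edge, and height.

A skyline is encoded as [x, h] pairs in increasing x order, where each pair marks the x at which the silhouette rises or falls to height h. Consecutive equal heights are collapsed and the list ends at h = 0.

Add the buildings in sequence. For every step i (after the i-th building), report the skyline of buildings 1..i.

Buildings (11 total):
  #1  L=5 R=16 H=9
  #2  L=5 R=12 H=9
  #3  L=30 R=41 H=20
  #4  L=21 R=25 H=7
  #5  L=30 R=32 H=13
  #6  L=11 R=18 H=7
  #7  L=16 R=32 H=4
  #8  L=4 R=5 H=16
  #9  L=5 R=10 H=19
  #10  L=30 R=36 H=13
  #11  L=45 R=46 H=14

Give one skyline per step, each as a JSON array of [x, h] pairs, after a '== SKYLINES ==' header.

== SKYLINES ==
[[5,9],[16,0]]
[[5,9],[16,0]]
[[5,9],[16,0],[30,20],[41,0]]
[[5,9],[16,0],[21,7],[25,0],[30,20],[41,0]]
[[5,9],[16,0],[21,7],[25,0],[30,20],[41,0]]
[[5,9],[16,7],[18,0],[21,7],[25,0],[30,20],[41,0]]
[[5,9],[16,7],[18,4],[21,7],[25,4],[30,20],[41,0]]
[[4,16],[5,9],[16,7],[18,4],[21,7],[25,4],[30,20],[41,0]]
[[4,16],[5,19],[10,9],[16,7],[18,4],[21,7],[25,4],[30,20],[41,0]]
[[4,16],[5,19],[10,9],[16,7],[18,4],[21,7],[25,4],[30,20],[41,0]]
[[4,16],[5,19],[10,9],[16,7],[18,4],[21,7],[25,4],[30,20],[41,0],[45,14],[46,0]]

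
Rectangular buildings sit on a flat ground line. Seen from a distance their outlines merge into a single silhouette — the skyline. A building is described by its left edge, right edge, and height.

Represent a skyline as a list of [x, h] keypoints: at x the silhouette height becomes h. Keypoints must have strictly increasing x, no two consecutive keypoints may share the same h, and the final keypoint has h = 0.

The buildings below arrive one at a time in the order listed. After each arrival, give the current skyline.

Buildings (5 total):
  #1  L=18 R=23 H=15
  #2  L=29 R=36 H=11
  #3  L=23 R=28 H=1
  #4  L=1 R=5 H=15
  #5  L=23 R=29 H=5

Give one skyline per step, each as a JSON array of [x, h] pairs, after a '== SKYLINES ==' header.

== SKYLINES ==
[[18,15],[23,0]]
[[18,15],[23,0],[29,11],[36,0]]
[[18,15],[23,1],[28,0],[29,11],[36,0]]
[[1,15],[5,0],[18,15],[23,1],[28,0],[29,11],[36,0]]
[[1,15],[5,0],[18,15],[23,5],[29,11],[36,0]]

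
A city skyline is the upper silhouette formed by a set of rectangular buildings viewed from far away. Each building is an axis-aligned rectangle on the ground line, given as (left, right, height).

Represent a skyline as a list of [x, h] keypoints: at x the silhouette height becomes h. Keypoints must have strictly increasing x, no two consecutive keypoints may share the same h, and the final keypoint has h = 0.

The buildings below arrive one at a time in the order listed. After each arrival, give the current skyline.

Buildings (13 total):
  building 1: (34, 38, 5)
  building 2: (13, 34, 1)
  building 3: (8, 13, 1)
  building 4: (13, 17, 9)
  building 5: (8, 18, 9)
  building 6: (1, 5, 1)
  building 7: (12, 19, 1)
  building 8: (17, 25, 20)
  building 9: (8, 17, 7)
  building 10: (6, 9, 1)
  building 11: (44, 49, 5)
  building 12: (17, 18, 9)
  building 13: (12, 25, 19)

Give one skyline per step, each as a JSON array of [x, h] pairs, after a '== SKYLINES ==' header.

== SKYLINES ==
[[34,5],[38,0]]
[[13,1],[34,5],[38,0]]
[[8,1],[34,5],[38,0]]
[[8,1],[13,9],[17,1],[34,5],[38,0]]
[[8,9],[18,1],[34,5],[38,0]]
[[1,1],[5,0],[8,9],[18,1],[34,5],[38,0]]
[[1,1],[5,0],[8,9],[18,1],[34,5],[38,0]]
[[1,1],[5,0],[8,9],[17,20],[25,1],[34,5],[38,0]]
[[1,1],[5,0],[8,9],[17,20],[25,1],[34,5],[38,0]]
[[1,1],[5,0],[6,1],[8,9],[17,20],[25,1],[34,5],[38,0]]
[[1,1],[5,0],[6,1],[8,9],[17,20],[25,1],[34,5],[38,0],[44,5],[49,0]]
[[1,1],[5,0],[6,1],[8,9],[17,20],[25,1],[34,5],[38,0],[44,5],[49,0]]
[[1,1],[5,0],[6,1],[8,9],[12,19],[17,20],[25,1],[34,5],[38,0],[44,5],[49,0]]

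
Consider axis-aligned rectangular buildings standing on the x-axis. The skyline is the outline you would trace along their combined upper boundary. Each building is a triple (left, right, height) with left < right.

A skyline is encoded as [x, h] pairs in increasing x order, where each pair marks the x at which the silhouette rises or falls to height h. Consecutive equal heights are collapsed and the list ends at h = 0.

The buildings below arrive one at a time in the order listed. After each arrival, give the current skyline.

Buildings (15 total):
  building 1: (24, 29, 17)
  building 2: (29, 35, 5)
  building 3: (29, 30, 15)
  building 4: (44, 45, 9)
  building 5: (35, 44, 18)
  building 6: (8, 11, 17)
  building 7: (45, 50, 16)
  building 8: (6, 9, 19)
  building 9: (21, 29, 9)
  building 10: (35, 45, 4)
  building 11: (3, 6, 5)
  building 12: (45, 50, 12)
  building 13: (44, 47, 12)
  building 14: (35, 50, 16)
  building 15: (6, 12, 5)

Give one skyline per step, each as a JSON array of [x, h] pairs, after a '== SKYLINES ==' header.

== SKYLINES ==
[[24,17],[29,0]]
[[24,17],[29,5],[35,0]]
[[24,17],[29,15],[30,5],[35,0]]
[[24,17],[29,15],[30,5],[35,0],[44,9],[45,0]]
[[24,17],[29,15],[30,5],[35,18],[44,9],[45,0]]
[[8,17],[11,0],[24,17],[29,15],[30,5],[35,18],[44,9],[45,0]]
[[8,17],[11,0],[24,17],[29,15],[30,5],[35,18],[44,9],[45,16],[50,0]]
[[6,19],[9,17],[11,0],[24,17],[29,15],[30,5],[35,18],[44,9],[45,16],[50,0]]
[[6,19],[9,17],[11,0],[21,9],[24,17],[29,15],[30,5],[35,18],[44,9],[45,16],[50,0]]
[[6,19],[9,17],[11,0],[21,9],[24,17],[29,15],[30,5],[35,18],[44,9],[45,16],[50,0]]
[[3,5],[6,19],[9,17],[11,0],[21,9],[24,17],[29,15],[30,5],[35,18],[44,9],[45,16],[50,0]]
[[3,5],[6,19],[9,17],[11,0],[21,9],[24,17],[29,15],[30,5],[35,18],[44,9],[45,16],[50,0]]
[[3,5],[6,19],[9,17],[11,0],[21,9],[24,17],[29,15],[30,5],[35,18],[44,12],[45,16],[50,0]]
[[3,5],[6,19],[9,17],[11,0],[21,9],[24,17],[29,15],[30,5],[35,18],[44,16],[50,0]]
[[3,5],[6,19],[9,17],[11,5],[12,0],[21,9],[24,17],[29,15],[30,5],[35,18],[44,16],[50,0]]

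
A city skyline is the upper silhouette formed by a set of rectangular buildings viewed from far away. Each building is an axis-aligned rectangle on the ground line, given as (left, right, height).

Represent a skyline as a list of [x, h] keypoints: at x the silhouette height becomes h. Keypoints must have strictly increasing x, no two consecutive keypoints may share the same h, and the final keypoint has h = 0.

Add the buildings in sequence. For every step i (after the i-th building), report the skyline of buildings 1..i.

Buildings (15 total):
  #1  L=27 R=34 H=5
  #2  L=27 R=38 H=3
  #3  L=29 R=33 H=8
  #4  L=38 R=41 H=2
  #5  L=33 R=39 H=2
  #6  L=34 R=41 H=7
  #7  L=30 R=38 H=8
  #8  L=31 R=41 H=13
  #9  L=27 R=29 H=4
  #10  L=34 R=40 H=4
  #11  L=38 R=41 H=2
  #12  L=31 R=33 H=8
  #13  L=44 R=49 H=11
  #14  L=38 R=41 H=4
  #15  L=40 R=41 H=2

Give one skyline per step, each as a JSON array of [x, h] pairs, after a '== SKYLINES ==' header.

== SKYLINES ==
[[27,5],[34,0]]
[[27,5],[34,3],[38,0]]
[[27,5],[29,8],[33,5],[34,3],[38,0]]
[[27,5],[29,8],[33,5],[34,3],[38,2],[41,0]]
[[27,5],[29,8],[33,5],[34,3],[38,2],[41,0]]
[[27,5],[29,8],[33,5],[34,7],[41,0]]
[[27,5],[29,8],[38,7],[41,0]]
[[27,5],[29,8],[31,13],[41,0]]
[[27,5],[29,8],[31,13],[41,0]]
[[27,5],[29,8],[31,13],[41,0]]
[[27,5],[29,8],[31,13],[41,0]]
[[27,5],[29,8],[31,13],[41,0]]
[[27,5],[29,8],[31,13],[41,0],[44,11],[49,0]]
[[27,5],[29,8],[31,13],[41,0],[44,11],[49,0]]
[[27,5],[29,8],[31,13],[41,0],[44,11],[49,0]]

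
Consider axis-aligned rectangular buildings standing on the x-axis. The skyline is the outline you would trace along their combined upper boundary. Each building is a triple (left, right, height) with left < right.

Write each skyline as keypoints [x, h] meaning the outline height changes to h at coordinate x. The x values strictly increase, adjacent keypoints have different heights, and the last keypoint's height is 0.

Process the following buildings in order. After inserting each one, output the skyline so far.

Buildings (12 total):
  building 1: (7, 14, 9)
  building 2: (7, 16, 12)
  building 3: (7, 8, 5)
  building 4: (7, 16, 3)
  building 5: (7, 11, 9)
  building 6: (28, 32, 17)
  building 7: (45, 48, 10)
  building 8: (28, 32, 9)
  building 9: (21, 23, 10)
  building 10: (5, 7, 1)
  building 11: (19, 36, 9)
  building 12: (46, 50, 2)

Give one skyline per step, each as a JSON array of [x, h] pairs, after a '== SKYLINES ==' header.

== SKYLINES ==
[[7,9],[14,0]]
[[7,12],[16,0]]
[[7,12],[16,0]]
[[7,12],[16,0]]
[[7,12],[16,0]]
[[7,12],[16,0],[28,17],[32,0]]
[[7,12],[16,0],[28,17],[32,0],[45,10],[48,0]]
[[7,12],[16,0],[28,17],[32,0],[45,10],[48,0]]
[[7,12],[16,0],[21,10],[23,0],[28,17],[32,0],[45,10],[48,0]]
[[5,1],[7,12],[16,0],[21,10],[23,0],[28,17],[32,0],[45,10],[48,0]]
[[5,1],[7,12],[16,0],[19,9],[21,10],[23,9],[28,17],[32,9],[36,0],[45,10],[48,0]]
[[5,1],[7,12],[16,0],[19,9],[21,10],[23,9],[28,17],[32,9],[36,0],[45,10],[48,2],[50,0]]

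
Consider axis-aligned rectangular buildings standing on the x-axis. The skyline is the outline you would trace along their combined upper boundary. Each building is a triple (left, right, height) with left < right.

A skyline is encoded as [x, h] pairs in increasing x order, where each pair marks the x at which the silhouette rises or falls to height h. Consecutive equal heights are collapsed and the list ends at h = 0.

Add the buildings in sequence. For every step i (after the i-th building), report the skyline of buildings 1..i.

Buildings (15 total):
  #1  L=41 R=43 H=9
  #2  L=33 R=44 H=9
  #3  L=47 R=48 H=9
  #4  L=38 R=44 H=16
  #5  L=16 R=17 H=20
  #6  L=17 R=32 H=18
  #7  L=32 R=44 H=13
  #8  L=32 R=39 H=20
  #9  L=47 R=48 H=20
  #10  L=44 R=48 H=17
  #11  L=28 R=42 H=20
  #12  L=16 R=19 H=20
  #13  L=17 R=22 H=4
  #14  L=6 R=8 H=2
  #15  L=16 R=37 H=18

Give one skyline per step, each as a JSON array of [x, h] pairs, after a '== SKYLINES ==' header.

== SKYLINES ==
[[41,9],[43,0]]
[[33,9],[44,0]]
[[33,9],[44,0],[47,9],[48,0]]
[[33,9],[38,16],[44,0],[47,9],[48,0]]
[[16,20],[17,0],[33,9],[38,16],[44,0],[47,9],[48,0]]
[[16,20],[17,18],[32,0],[33,9],[38,16],[44,0],[47,9],[48,0]]
[[16,20],[17,18],[32,13],[38,16],[44,0],[47,9],[48,0]]
[[16,20],[17,18],[32,20],[39,16],[44,0],[47,9],[48,0]]
[[16,20],[17,18],[32,20],[39,16],[44,0],[47,20],[48,0]]
[[16,20],[17,18],[32,20],[39,16],[44,17],[47,20],[48,0]]
[[16,20],[17,18],[28,20],[42,16],[44,17],[47,20],[48,0]]
[[16,20],[19,18],[28,20],[42,16],[44,17],[47,20],[48,0]]
[[16,20],[19,18],[28,20],[42,16],[44,17],[47,20],[48,0]]
[[6,2],[8,0],[16,20],[19,18],[28,20],[42,16],[44,17],[47,20],[48,0]]
[[6,2],[8,0],[16,20],[19,18],[28,20],[42,16],[44,17],[47,20],[48,0]]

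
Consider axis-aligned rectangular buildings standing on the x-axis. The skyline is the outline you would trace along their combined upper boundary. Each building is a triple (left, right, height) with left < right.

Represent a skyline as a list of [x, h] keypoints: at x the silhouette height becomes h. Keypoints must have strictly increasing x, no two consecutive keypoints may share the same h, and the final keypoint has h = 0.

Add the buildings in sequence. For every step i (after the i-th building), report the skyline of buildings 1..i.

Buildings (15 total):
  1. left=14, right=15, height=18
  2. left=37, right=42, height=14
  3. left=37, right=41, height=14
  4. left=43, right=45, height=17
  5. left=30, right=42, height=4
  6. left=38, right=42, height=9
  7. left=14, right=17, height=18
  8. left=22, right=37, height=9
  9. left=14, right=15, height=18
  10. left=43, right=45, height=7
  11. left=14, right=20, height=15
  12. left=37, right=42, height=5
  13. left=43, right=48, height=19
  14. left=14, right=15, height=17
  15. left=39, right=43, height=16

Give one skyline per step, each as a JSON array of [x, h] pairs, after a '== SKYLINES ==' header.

== SKYLINES ==
[[14,18],[15,0]]
[[14,18],[15,0],[37,14],[42,0]]
[[14,18],[15,0],[37,14],[42,0]]
[[14,18],[15,0],[37,14],[42,0],[43,17],[45,0]]
[[14,18],[15,0],[30,4],[37,14],[42,0],[43,17],[45,0]]
[[14,18],[15,0],[30,4],[37,14],[42,0],[43,17],[45,0]]
[[14,18],[17,0],[30,4],[37,14],[42,0],[43,17],[45,0]]
[[14,18],[17,0],[22,9],[37,14],[42,0],[43,17],[45,0]]
[[14,18],[17,0],[22,9],[37,14],[42,0],[43,17],[45,0]]
[[14,18],[17,0],[22,9],[37,14],[42,0],[43,17],[45,0]]
[[14,18],[17,15],[20,0],[22,9],[37,14],[42,0],[43,17],[45,0]]
[[14,18],[17,15],[20,0],[22,9],[37,14],[42,0],[43,17],[45,0]]
[[14,18],[17,15],[20,0],[22,9],[37,14],[42,0],[43,19],[48,0]]
[[14,18],[17,15],[20,0],[22,9],[37,14],[42,0],[43,19],[48,0]]
[[14,18],[17,15],[20,0],[22,9],[37,14],[39,16],[43,19],[48,0]]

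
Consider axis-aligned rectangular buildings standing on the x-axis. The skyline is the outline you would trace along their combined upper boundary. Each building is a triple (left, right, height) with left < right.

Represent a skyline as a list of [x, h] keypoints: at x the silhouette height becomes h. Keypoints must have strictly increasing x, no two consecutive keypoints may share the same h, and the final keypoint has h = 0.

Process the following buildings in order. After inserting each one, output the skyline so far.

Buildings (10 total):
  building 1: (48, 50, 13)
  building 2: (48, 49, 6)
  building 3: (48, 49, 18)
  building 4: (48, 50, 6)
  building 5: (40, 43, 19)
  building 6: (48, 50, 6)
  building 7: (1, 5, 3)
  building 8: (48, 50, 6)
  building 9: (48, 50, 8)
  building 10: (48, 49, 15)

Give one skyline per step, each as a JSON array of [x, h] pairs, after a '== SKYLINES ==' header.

== SKYLINES ==
[[48,13],[50,0]]
[[48,13],[50,0]]
[[48,18],[49,13],[50,0]]
[[48,18],[49,13],[50,0]]
[[40,19],[43,0],[48,18],[49,13],[50,0]]
[[40,19],[43,0],[48,18],[49,13],[50,0]]
[[1,3],[5,0],[40,19],[43,0],[48,18],[49,13],[50,0]]
[[1,3],[5,0],[40,19],[43,0],[48,18],[49,13],[50,0]]
[[1,3],[5,0],[40,19],[43,0],[48,18],[49,13],[50,0]]
[[1,3],[5,0],[40,19],[43,0],[48,18],[49,13],[50,0]]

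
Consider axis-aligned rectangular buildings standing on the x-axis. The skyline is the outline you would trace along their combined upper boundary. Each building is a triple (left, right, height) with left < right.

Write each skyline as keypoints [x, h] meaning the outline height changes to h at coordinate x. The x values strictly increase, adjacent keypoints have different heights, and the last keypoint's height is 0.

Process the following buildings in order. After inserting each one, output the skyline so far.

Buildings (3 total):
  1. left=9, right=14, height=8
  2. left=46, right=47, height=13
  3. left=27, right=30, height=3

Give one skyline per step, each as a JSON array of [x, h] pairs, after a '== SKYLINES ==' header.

== SKYLINES ==
[[9,8],[14,0]]
[[9,8],[14,0],[46,13],[47,0]]
[[9,8],[14,0],[27,3],[30,0],[46,13],[47,0]]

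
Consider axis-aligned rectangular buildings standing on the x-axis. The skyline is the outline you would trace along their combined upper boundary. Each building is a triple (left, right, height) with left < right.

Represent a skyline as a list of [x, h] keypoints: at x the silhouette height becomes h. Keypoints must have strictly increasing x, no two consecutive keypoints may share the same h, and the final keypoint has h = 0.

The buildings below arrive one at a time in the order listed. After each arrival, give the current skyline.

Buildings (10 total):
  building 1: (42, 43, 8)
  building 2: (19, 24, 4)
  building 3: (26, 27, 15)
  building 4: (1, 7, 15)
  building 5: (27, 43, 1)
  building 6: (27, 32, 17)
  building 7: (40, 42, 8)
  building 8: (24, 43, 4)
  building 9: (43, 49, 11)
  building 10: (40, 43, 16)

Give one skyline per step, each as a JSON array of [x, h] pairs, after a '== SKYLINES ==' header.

== SKYLINES ==
[[42,8],[43,0]]
[[19,4],[24,0],[42,8],[43,0]]
[[19,4],[24,0],[26,15],[27,0],[42,8],[43,0]]
[[1,15],[7,0],[19,4],[24,0],[26,15],[27,0],[42,8],[43,0]]
[[1,15],[7,0],[19,4],[24,0],[26,15],[27,1],[42,8],[43,0]]
[[1,15],[7,0],[19,4],[24,0],[26,15],[27,17],[32,1],[42,8],[43,0]]
[[1,15],[7,0],[19,4],[24,0],[26,15],[27,17],[32,1],[40,8],[43,0]]
[[1,15],[7,0],[19,4],[26,15],[27,17],[32,4],[40,8],[43,0]]
[[1,15],[7,0],[19,4],[26,15],[27,17],[32,4],[40,8],[43,11],[49,0]]
[[1,15],[7,0],[19,4],[26,15],[27,17],[32,4],[40,16],[43,11],[49,0]]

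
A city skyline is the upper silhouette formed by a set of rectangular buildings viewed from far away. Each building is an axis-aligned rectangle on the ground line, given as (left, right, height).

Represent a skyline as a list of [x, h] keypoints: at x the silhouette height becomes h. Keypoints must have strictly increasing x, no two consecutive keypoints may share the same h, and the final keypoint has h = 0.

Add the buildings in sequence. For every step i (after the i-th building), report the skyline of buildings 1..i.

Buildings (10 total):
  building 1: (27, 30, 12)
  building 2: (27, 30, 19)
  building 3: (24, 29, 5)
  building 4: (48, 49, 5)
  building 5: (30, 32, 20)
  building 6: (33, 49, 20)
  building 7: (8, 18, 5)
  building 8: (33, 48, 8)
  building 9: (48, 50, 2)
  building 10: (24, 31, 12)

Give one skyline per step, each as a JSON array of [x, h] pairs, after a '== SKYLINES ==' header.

== SKYLINES ==
[[27,12],[30,0]]
[[27,19],[30,0]]
[[24,5],[27,19],[30,0]]
[[24,5],[27,19],[30,0],[48,5],[49,0]]
[[24,5],[27,19],[30,20],[32,0],[48,5],[49,0]]
[[24,5],[27,19],[30,20],[32,0],[33,20],[49,0]]
[[8,5],[18,0],[24,5],[27,19],[30,20],[32,0],[33,20],[49,0]]
[[8,5],[18,0],[24,5],[27,19],[30,20],[32,0],[33,20],[49,0]]
[[8,5],[18,0],[24,5],[27,19],[30,20],[32,0],[33,20],[49,2],[50,0]]
[[8,5],[18,0],[24,12],[27,19],[30,20],[32,0],[33,20],[49,2],[50,0]]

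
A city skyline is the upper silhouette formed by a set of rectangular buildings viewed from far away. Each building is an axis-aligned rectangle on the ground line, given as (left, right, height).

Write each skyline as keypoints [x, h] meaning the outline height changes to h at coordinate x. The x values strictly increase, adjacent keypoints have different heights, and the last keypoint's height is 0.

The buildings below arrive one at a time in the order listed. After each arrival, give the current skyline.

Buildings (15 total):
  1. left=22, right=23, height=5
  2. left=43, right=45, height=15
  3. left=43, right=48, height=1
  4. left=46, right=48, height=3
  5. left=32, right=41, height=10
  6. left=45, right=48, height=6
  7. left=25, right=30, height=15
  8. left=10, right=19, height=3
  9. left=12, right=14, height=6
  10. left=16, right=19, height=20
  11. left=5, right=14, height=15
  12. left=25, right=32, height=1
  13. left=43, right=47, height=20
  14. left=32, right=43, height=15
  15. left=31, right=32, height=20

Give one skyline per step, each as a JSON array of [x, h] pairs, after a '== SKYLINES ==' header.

== SKYLINES ==
[[22,5],[23,0]]
[[22,5],[23,0],[43,15],[45,0]]
[[22,5],[23,0],[43,15],[45,1],[48,0]]
[[22,5],[23,0],[43,15],[45,1],[46,3],[48,0]]
[[22,5],[23,0],[32,10],[41,0],[43,15],[45,1],[46,3],[48,0]]
[[22,5],[23,0],[32,10],[41,0],[43,15],[45,6],[48,0]]
[[22,5],[23,0],[25,15],[30,0],[32,10],[41,0],[43,15],[45,6],[48,0]]
[[10,3],[19,0],[22,5],[23,0],[25,15],[30,0],[32,10],[41,0],[43,15],[45,6],[48,0]]
[[10,3],[12,6],[14,3],[19,0],[22,5],[23,0],[25,15],[30,0],[32,10],[41,0],[43,15],[45,6],[48,0]]
[[10,3],[12,6],[14,3],[16,20],[19,0],[22,5],[23,0],[25,15],[30,0],[32,10],[41,0],[43,15],[45,6],[48,0]]
[[5,15],[14,3],[16,20],[19,0],[22,5],[23,0],[25,15],[30,0],[32,10],[41,0],[43,15],[45,6],[48,0]]
[[5,15],[14,3],[16,20],[19,0],[22,5],[23,0],[25,15],[30,1],[32,10],[41,0],[43,15],[45,6],[48,0]]
[[5,15],[14,3],[16,20],[19,0],[22,5],[23,0],[25,15],[30,1],[32,10],[41,0],[43,20],[47,6],[48,0]]
[[5,15],[14,3],[16,20],[19,0],[22,5],[23,0],[25,15],[30,1],[32,15],[43,20],[47,6],[48,0]]
[[5,15],[14,3],[16,20],[19,0],[22,5],[23,0],[25,15],[30,1],[31,20],[32,15],[43,20],[47,6],[48,0]]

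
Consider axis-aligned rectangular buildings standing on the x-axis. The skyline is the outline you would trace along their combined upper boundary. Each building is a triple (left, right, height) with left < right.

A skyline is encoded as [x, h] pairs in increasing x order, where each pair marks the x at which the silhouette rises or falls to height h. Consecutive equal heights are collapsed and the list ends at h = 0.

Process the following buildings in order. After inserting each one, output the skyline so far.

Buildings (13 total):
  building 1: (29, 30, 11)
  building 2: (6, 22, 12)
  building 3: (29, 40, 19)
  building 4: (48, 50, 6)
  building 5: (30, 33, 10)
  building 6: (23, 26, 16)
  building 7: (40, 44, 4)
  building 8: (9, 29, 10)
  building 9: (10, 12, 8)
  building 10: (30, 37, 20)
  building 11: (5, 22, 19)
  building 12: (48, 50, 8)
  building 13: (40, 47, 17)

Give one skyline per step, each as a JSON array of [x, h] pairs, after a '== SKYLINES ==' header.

== SKYLINES ==
[[29,11],[30,0]]
[[6,12],[22,0],[29,11],[30,0]]
[[6,12],[22,0],[29,19],[40,0]]
[[6,12],[22,0],[29,19],[40,0],[48,6],[50,0]]
[[6,12],[22,0],[29,19],[40,0],[48,6],[50,0]]
[[6,12],[22,0],[23,16],[26,0],[29,19],[40,0],[48,6],[50,0]]
[[6,12],[22,0],[23,16],[26,0],[29,19],[40,4],[44,0],[48,6],[50,0]]
[[6,12],[22,10],[23,16],[26,10],[29,19],[40,4],[44,0],[48,6],[50,0]]
[[6,12],[22,10],[23,16],[26,10],[29,19],[40,4],[44,0],[48,6],[50,0]]
[[6,12],[22,10],[23,16],[26,10],[29,19],[30,20],[37,19],[40,4],[44,0],[48,6],[50,0]]
[[5,19],[22,10],[23,16],[26,10],[29,19],[30,20],[37,19],[40,4],[44,0],[48,6],[50,0]]
[[5,19],[22,10],[23,16],[26,10],[29,19],[30,20],[37,19],[40,4],[44,0],[48,8],[50,0]]
[[5,19],[22,10],[23,16],[26,10],[29,19],[30,20],[37,19],[40,17],[47,0],[48,8],[50,0]]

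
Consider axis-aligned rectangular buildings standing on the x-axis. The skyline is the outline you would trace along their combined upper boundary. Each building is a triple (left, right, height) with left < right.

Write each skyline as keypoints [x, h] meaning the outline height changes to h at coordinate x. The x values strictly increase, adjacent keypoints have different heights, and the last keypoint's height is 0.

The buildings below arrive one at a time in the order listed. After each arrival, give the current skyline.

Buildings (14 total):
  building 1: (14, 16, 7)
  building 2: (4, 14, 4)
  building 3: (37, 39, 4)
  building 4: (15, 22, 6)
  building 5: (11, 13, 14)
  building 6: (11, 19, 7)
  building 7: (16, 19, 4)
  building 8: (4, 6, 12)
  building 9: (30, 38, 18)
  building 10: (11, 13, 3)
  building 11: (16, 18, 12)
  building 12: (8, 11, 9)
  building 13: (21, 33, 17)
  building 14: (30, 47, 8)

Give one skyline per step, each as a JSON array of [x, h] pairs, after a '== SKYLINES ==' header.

== SKYLINES ==
[[14,7],[16,0]]
[[4,4],[14,7],[16,0]]
[[4,4],[14,7],[16,0],[37,4],[39,0]]
[[4,4],[14,7],[16,6],[22,0],[37,4],[39,0]]
[[4,4],[11,14],[13,4],[14,7],[16,6],[22,0],[37,4],[39,0]]
[[4,4],[11,14],[13,7],[19,6],[22,0],[37,4],[39,0]]
[[4,4],[11,14],[13,7],[19,6],[22,0],[37,4],[39,0]]
[[4,12],[6,4],[11,14],[13,7],[19,6],[22,0],[37,4],[39,0]]
[[4,12],[6,4],[11,14],[13,7],[19,6],[22,0],[30,18],[38,4],[39,0]]
[[4,12],[6,4],[11,14],[13,7],[19,6],[22,0],[30,18],[38,4],[39,0]]
[[4,12],[6,4],[11,14],[13,7],[16,12],[18,7],[19,6],[22,0],[30,18],[38,4],[39,0]]
[[4,12],[6,4],[8,9],[11,14],[13,7],[16,12],[18,7],[19,6],[22,0],[30,18],[38,4],[39,0]]
[[4,12],[6,4],[8,9],[11,14],[13,7],[16,12],[18,7],[19,6],[21,17],[30,18],[38,4],[39,0]]
[[4,12],[6,4],[8,9],[11,14],[13,7],[16,12],[18,7],[19,6],[21,17],[30,18],[38,8],[47,0]]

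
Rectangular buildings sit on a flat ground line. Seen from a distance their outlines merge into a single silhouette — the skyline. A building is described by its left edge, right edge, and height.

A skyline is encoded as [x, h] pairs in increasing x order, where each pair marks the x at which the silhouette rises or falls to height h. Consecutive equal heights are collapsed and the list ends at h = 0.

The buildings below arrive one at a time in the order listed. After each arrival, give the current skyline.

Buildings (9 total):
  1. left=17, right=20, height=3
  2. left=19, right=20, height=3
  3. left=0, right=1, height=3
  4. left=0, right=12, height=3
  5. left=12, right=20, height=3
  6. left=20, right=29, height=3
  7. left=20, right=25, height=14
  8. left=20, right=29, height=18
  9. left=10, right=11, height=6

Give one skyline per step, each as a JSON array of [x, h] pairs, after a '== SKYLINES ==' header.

== SKYLINES ==
[[17,3],[20,0]]
[[17,3],[20,0]]
[[0,3],[1,0],[17,3],[20,0]]
[[0,3],[12,0],[17,3],[20,0]]
[[0,3],[20,0]]
[[0,3],[29,0]]
[[0,3],[20,14],[25,3],[29,0]]
[[0,3],[20,18],[29,0]]
[[0,3],[10,6],[11,3],[20,18],[29,0]]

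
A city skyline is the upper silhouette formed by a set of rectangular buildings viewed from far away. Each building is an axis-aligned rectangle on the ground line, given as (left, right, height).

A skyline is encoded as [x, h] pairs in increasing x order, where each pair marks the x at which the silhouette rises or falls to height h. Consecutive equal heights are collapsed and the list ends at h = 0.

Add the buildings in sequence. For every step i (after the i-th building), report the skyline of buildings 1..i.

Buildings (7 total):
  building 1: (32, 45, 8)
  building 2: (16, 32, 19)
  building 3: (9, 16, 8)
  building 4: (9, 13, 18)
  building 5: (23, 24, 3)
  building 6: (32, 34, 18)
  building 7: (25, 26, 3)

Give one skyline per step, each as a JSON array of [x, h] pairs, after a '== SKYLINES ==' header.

== SKYLINES ==
[[32,8],[45,0]]
[[16,19],[32,8],[45,0]]
[[9,8],[16,19],[32,8],[45,0]]
[[9,18],[13,8],[16,19],[32,8],[45,0]]
[[9,18],[13,8],[16,19],[32,8],[45,0]]
[[9,18],[13,8],[16,19],[32,18],[34,8],[45,0]]
[[9,18],[13,8],[16,19],[32,18],[34,8],[45,0]]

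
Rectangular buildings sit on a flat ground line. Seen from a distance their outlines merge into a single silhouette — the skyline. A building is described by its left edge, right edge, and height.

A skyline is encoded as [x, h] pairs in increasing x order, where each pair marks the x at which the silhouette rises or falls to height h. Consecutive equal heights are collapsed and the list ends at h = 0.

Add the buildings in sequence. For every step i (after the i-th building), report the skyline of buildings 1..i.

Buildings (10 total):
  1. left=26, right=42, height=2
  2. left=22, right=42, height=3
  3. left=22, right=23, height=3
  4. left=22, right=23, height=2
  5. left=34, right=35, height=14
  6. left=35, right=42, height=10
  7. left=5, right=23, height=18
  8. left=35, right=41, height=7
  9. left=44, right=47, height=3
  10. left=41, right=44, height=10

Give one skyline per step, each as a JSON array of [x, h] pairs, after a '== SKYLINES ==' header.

== SKYLINES ==
[[26,2],[42,0]]
[[22,3],[42,0]]
[[22,3],[42,0]]
[[22,3],[42,0]]
[[22,3],[34,14],[35,3],[42,0]]
[[22,3],[34,14],[35,10],[42,0]]
[[5,18],[23,3],[34,14],[35,10],[42,0]]
[[5,18],[23,3],[34,14],[35,10],[42,0]]
[[5,18],[23,3],[34,14],[35,10],[42,0],[44,3],[47,0]]
[[5,18],[23,3],[34,14],[35,10],[44,3],[47,0]]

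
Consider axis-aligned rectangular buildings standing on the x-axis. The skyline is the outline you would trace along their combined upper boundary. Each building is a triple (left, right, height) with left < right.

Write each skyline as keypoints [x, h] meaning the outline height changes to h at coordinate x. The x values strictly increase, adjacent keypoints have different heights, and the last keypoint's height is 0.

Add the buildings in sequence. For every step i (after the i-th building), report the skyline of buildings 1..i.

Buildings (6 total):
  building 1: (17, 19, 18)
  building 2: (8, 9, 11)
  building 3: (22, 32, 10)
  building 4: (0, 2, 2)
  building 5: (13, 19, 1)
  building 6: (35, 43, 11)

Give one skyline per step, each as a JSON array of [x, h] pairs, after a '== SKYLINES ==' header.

== SKYLINES ==
[[17,18],[19,0]]
[[8,11],[9,0],[17,18],[19,0]]
[[8,11],[9,0],[17,18],[19,0],[22,10],[32,0]]
[[0,2],[2,0],[8,11],[9,0],[17,18],[19,0],[22,10],[32,0]]
[[0,2],[2,0],[8,11],[9,0],[13,1],[17,18],[19,0],[22,10],[32,0]]
[[0,2],[2,0],[8,11],[9,0],[13,1],[17,18],[19,0],[22,10],[32,0],[35,11],[43,0]]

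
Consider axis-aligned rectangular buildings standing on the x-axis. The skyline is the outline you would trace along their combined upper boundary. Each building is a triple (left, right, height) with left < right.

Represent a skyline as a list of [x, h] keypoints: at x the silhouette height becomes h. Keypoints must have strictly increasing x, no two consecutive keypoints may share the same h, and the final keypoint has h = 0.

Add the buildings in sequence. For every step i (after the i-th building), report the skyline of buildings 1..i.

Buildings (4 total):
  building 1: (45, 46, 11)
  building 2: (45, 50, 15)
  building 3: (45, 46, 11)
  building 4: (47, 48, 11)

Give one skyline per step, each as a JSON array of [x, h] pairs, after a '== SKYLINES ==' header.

== SKYLINES ==
[[45,11],[46,0]]
[[45,15],[50,0]]
[[45,15],[50,0]]
[[45,15],[50,0]]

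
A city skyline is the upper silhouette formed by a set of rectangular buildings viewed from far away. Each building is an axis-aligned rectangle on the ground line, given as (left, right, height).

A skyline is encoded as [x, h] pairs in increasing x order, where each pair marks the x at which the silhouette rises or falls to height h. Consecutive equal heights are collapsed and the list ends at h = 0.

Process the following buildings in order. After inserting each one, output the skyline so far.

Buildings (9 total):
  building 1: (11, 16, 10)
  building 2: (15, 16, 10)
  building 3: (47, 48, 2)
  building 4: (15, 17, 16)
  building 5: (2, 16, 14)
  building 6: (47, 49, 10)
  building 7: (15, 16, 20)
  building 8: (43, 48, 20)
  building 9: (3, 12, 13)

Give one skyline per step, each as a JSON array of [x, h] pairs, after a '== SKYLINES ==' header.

== SKYLINES ==
[[11,10],[16,0]]
[[11,10],[16,0]]
[[11,10],[16,0],[47,2],[48,0]]
[[11,10],[15,16],[17,0],[47,2],[48,0]]
[[2,14],[15,16],[17,0],[47,2],[48,0]]
[[2,14],[15,16],[17,0],[47,10],[49,0]]
[[2,14],[15,20],[16,16],[17,0],[47,10],[49,0]]
[[2,14],[15,20],[16,16],[17,0],[43,20],[48,10],[49,0]]
[[2,14],[15,20],[16,16],[17,0],[43,20],[48,10],[49,0]]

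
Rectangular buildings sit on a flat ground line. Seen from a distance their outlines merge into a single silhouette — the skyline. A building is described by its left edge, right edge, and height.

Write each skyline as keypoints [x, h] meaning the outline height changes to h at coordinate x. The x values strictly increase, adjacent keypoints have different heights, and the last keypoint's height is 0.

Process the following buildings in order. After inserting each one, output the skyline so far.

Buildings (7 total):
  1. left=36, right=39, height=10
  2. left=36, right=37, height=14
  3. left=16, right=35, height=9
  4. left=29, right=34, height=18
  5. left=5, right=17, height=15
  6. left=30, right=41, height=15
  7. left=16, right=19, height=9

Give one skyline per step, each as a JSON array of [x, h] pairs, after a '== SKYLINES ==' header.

== SKYLINES ==
[[36,10],[39,0]]
[[36,14],[37,10],[39,0]]
[[16,9],[35,0],[36,14],[37,10],[39,0]]
[[16,9],[29,18],[34,9],[35,0],[36,14],[37,10],[39,0]]
[[5,15],[17,9],[29,18],[34,9],[35,0],[36,14],[37,10],[39,0]]
[[5,15],[17,9],[29,18],[34,15],[41,0]]
[[5,15],[17,9],[29,18],[34,15],[41,0]]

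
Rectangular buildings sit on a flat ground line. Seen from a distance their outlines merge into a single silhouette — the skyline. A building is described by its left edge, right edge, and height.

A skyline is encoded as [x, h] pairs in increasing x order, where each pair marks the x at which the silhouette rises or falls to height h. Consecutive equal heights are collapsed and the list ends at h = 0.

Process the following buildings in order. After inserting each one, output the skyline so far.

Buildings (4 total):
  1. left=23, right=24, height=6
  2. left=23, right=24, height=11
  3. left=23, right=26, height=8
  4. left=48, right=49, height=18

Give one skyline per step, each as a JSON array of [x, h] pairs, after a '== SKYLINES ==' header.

== SKYLINES ==
[[23,6],[24,0]]
[[23,11],[24,0]]
[[23,11],[24,8],[26,0]]
[[23,11],[24,8],[26,0],[48,18],[49,0]]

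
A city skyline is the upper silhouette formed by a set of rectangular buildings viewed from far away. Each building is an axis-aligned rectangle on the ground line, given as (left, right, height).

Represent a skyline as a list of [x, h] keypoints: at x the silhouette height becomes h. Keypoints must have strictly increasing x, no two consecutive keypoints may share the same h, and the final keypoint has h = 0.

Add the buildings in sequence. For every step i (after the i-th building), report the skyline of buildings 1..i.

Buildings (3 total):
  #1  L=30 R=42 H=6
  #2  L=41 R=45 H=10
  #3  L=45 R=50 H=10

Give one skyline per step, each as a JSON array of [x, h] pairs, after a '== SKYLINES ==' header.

== SKYLINES ==
[[30,6],[42,0]]
[[30,6],[41,10],[45,0]]
[[30,6],[41,10],[50,0]]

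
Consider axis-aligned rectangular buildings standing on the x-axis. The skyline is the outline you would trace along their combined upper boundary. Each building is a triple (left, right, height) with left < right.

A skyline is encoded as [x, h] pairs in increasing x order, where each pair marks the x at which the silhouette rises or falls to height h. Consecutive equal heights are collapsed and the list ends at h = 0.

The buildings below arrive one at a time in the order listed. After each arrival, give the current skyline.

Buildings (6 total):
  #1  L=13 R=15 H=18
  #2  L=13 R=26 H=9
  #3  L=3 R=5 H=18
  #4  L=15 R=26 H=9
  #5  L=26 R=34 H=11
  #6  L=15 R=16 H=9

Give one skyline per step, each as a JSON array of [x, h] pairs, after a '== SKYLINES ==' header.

== SKYLINES ==
[[13,18],[15,0]]
[[13,18],[15,9],[26,0]]
[[3,18],[5,0],[13,18],[15,9],[26,0]]
[[3,18],[5,0],[13,18],[15,9],[26,0]]
[[3,18],[5,0],[13,18],[15,9],[26,11],[34,0]]
[[3,18],[5,0],[13,18],[15,9],[26,11],[34,0]]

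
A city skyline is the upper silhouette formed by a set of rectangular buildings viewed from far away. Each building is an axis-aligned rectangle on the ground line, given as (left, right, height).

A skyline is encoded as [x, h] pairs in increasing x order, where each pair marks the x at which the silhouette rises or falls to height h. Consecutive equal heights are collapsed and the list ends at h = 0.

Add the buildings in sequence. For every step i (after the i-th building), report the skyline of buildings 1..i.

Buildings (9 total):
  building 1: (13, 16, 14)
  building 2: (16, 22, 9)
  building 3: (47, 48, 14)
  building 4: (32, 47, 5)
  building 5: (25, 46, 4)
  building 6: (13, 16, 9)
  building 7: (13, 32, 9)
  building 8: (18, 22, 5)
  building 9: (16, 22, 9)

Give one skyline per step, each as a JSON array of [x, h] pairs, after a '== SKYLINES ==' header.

== SKYLINES ==
[[13,14],[16,0]]
[[13,14],[16,9],[22,0]]
[[13,14],[16,9],[22,0],[47,14],[48,0]]
[[13,14],[16,9],[22,0],[32,5],[47,14],[48,0]]
[[13,14],[16,9],[22,0],[25,4],[32,5],[47,14],[48,0]]
[[13,14],[16,9],[22,0],[25,4],[32,5],[47,14],[48,0]]
[[13,14],[16,9],[32,5],[47,14],[48,0]]
[[13,14],[16,9],[32,5],[47,14],[48,0]]
[[13,14],[16,9],[32,5],[47,14],[48,0]]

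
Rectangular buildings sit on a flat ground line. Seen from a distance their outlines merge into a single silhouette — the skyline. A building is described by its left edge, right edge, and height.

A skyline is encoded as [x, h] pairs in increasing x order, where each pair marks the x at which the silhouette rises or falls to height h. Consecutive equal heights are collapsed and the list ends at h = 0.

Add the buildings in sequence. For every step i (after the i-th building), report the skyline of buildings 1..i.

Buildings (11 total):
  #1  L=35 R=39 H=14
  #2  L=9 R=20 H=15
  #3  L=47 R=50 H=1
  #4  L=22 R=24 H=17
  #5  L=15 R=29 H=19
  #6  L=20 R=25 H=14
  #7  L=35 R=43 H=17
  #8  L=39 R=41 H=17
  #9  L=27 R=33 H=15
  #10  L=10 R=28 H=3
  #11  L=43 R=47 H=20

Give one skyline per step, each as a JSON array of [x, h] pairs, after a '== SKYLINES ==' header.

== SKYLINES ==
[[35,14],[39,0]]
[[9,15],[20,0],[35,14],[39,0]]
[[9,15],[20,0],[35,14],[39,0],[47,1],[50,0]]
[[9,15],[20,0],[22,17],[24,0],[35,14],[39,0],[47,1],[50,0]]
[[9,15],[15,19],[29,0],[35,14],[39,0],[47,1],[50,0]]
[[9,15],[15,19],[29,0],[35,14],[39,0],[47,1],[50,0]]
[[9,15],[15,19],[29,0],[35,17],[43,0],[47,1],[50,0]]
[[9,15],[15,19],[29,0],[35,17],[43,0],[47,1],[50,0]]
[[9,15],[15,19],[29,15],[33,0],[35,17],[43,0],[47,1],[50,0]]
[[9,15],[15,19],[29,15],[33,0],[35,17],[43,0],[47,1],[50,0]]
[[9,15],[15,19],[29,15],[33,0],[35,17],[43,20],[47,1],[50,0]]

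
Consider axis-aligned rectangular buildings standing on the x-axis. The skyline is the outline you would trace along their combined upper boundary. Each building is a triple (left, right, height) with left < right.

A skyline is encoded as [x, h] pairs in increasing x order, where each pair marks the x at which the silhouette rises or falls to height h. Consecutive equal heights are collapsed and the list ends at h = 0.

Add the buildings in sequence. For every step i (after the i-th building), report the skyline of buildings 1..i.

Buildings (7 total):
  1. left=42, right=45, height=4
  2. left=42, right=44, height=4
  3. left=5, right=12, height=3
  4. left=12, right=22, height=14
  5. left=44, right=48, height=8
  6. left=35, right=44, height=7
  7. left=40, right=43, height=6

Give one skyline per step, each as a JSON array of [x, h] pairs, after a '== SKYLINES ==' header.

== SKYLINES ==
[[42,4],[45,0]]
[[42,4],[45,0]]
[[5,3],[12,0],[42,4],[45,0]]
[[5,3],[12,14],[22,0],[42,4],[45,0]]
[[5,3],[12,14],[22,0],[42,4],[44,8],[48,0]]
[[5,3],[12,14],[22,0],[35,7],[44,8],[48,0]]
[[5,3],[12,14],[22,0],[35,7],[44,8],[48,0]]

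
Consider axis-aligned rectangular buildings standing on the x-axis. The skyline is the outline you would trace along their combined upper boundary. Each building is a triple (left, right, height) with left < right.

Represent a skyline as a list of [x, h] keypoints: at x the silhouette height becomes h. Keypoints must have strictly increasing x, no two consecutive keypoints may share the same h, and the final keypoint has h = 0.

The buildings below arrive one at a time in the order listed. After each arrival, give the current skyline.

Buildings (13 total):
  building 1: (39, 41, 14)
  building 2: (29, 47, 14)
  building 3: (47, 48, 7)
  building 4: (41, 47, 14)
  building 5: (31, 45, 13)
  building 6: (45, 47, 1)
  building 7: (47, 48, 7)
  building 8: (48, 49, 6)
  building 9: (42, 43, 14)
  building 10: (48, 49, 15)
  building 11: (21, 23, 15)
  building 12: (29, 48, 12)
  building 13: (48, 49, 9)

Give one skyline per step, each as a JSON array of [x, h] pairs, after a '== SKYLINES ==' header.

== SKYLINES ==
[[39,14],[41,0]]
[[29,14],[47,0]]
[[29,14],[47,7],[48,0]]
[[29,14],[47,7],[48,0]]
[[29,14],[47,7],[48,0]]
[[29,14],[47,7],[48,0]]
[[29,14],[47,7],[48,0]]
[[29,14],[47,7],[48,6],[49,0]]
[[29,14],[47,7],[48,6],[49,0]]
[[29,14],[47,7],[48,15],[49,0]]
[[21,15],[23,0],[29,14],[47,7],[48,15],[49,0]]
[[21,15],[23,0],[29,14],[47,12],[48,15],[49,0]]
[[21,15],[23,0],[29,14],[47,12],[48,15],[49,0]]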